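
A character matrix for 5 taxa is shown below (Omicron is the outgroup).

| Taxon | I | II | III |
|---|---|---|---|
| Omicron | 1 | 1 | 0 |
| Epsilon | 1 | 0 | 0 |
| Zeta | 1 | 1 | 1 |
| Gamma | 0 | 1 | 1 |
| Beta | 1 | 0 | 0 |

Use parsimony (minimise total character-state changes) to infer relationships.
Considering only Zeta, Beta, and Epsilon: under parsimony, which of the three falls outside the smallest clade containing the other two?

Zeta

Character polarity is set by the outgroup: the derived state is whichever differs from the outgroup's state, so for I, II the derived state is '0', and for the remaining characters it is '1'.
I: derived state '0' in Gamma only — an autapomorphy, so it tells us nothing about relationships among taxa.
II: derived state '0' in Beta and Epsilon only — synapomorphy for {Beta, Epsilon}.
III: derived state '1' in Gamma and Zeta only — synapomorphy for {Gamma, Zeta}.
Most parsimonious ingroup topology: ((Epsilon,Beta),(Zeta,Gamma)).
Beta and Epsilon share a more recent common ancestor with each other than either does with Zeta, so Zeta is the least closely related of the three.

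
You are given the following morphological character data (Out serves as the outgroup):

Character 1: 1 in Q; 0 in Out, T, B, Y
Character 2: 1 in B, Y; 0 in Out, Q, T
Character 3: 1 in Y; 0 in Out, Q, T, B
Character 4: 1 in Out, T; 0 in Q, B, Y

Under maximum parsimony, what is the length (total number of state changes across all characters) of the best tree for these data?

4

Character polarity is set by the outgroup: the derived state is whichever differs from the outgroup's state, so for Character 4 the derived state is '0', and for the remaining characters it is '1'.
Character 1 (derived state '1') is unique to Q (autapomorphy; uninformative for grouping).
Character 2 (derived state '1') is shared by B and Y — a synapomorphy uniting that clade.
Character 3 (derived state '1') is unique to Y (autapomorphy; uninformative for grouping).
Only B, Q, and Y show the derived state '0' for Character 4, supporting them as a clade.
Most parsimonious ingroup topology: ((Q,(B,Y)),T).
Changes per character on this tree: Character 1: 1; Character 2: 1; Character 3: 1; Character 4: 1.
Total = 4.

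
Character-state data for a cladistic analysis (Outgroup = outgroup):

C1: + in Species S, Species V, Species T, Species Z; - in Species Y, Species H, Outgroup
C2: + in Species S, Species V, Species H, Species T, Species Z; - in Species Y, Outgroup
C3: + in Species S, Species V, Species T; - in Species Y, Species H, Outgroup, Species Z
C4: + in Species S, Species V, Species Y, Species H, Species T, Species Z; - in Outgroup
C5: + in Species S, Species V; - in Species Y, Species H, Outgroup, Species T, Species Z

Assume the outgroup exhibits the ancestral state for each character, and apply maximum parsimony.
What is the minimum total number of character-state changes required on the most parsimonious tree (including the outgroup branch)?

5

The outgroup has state '-' for every character, so '+' is the derived state throughout.
C1 (derived state '+') is shared by Species S, Species T, Species V, and Species Z — a synapomorphy uniting that clade.
C2 (derived state '+') is shared by Species H, Species S, Species T, Species V, and Species Z — a synapomorphy uniting that clade.
C3 (derived state '+') is shared by Species S, Species T, and Species V — a synapomorphy uniting that clade.
All ingroup taxa share the derived state '+' for C4; it defines the ingroup but does not resolve relationships within it.
C5: derived state '+' in Species S and Species V only — synapomorphy for {Species S, Species V}.
Most parsimonious ingroup topology: (((((Species S,Species V),Species T),Species Z),Species H),Species Y).
Changes per character on this tree: C1: 1; C2: 1; C3: 1; C4: 1; C5: 1.
Total = 5.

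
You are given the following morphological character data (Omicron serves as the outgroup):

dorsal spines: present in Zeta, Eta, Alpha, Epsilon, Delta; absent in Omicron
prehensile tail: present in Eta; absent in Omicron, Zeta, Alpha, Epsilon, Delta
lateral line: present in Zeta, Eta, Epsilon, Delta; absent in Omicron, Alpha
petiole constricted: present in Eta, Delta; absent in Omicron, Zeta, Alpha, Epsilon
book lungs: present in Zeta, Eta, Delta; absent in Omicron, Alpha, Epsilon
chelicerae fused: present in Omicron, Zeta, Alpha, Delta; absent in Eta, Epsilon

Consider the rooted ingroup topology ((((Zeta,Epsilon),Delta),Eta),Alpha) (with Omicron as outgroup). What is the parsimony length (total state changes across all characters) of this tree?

Map each character onto ((((Zeta,Epsilon),Delta),Eta),Alpha) (rooted by Omicron) and count the minimum state changes it requires (Fitch parsimony):
dorsal spines: 1; prehensile tail: 1; lateral line: 1; petiole constricted: 2; book lungs: 2; chelicerae fused: 2.
Total tree length = 9.

9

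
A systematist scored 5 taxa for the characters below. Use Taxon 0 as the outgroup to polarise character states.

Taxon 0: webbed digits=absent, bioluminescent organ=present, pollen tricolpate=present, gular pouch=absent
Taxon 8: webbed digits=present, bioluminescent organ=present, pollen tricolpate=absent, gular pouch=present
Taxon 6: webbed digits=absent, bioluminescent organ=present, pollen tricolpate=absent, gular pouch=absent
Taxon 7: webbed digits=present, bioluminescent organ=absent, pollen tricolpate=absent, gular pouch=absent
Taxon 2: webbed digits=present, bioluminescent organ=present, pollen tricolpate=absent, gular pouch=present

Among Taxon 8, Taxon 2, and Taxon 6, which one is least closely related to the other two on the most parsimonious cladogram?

Character polarity is set by the outgroup: the derived state is whichever differs from the outgroup's state, so for bioluminescent organ, pollen tricolpate the derived state is 'absent', and for the remaining characters it is 'present'.
Only Taxon 2, Taxon 7, and Taxon 8 show the derived state 'present' for webbed digits, supporting them as a clade.
bioluminescent organ (derived state 'absent') is unique to Taxon 7 (autapomorphy; uninformative for grouping).
All ingroup taxa share the derived state 'absent' for pollen tricolpate; it defines the ingroup but does not resolve relationships within it.
Only Taxon 2 and Taxon 8 show the derived state 'present' for gular pouch, supporting them as a clade.
Most parsimonious ingroup topology: (((Taxon 8,Taxon 2),Taxon 7),Taxon 6).
Taxon 8 and Taxon 2 share a more recent common ancestor with each other than either does with Taxon 6, so Taxon 6 is the least closely related of the three.

Taxon 6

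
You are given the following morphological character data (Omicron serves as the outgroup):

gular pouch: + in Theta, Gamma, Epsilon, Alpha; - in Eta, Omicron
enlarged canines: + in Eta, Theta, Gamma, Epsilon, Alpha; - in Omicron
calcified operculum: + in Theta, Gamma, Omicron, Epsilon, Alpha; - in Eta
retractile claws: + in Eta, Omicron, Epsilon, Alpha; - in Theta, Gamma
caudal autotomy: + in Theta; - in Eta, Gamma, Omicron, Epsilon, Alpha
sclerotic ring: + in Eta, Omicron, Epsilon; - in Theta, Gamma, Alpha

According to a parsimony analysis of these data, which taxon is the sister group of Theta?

Gamma

Character polarity is set by the outgroup: the derived state is whichever differs from the outgroup's state, so for calcified operculum, retractile claws, sclerotic ring the derived state is '-', and for the remaining characters it is '+'.
gular pouch: derived state '+' in Alpha, Epsilon, Gamma, and Theta only — synapomorphy for {Alpha, Epsilon, Gamma, Theta}.
enlarged canines (derived state '+') is shared by all ingroup taxa — unites the whole ingroup.
calcified operculum (derived state '-') is unique to Eta (autapomorphy; uninformative for grouping).
retractile claws (derived state '-') is shared by Gamma and Theta — a synapomorphy uniting that clade.
caudal autotomy: derived state '+' in Theta only — an autapomorphy, so it tells us nothing about relationships among taxa.
sclerotic ring: derived state '-' in Alpha, Gamma, and Theta only — synapomorphy for {Alpha, Gamma, Theta}.
Most parsimonious ingroup topology: ((((Theta,Gamma),Alpha),Epsilon),Eta).
Theta and Gamma form a cherry on this tree, so they are sister taxa.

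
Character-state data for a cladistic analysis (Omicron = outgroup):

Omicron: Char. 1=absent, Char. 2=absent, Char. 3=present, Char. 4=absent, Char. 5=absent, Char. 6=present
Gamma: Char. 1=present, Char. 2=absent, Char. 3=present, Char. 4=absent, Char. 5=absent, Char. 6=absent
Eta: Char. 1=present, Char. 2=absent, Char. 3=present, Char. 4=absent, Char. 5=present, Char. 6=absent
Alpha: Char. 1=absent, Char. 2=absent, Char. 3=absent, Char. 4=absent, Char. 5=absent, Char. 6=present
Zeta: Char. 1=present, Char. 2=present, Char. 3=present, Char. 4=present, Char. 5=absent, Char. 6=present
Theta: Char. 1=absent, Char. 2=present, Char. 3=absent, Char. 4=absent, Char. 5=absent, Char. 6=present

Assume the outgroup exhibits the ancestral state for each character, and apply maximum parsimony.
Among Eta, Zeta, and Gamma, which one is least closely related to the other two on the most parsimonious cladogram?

Character polarity is set by the outgroup: the derived state is whichever differs from the outgroup's state, so for Char. 3, Char. 6 the derived state is 'absent', and for the remaining characters it is 'present'.
Only Eta, Gamma, and Zeta show the derived state 'present' for Char. 1, supporting them as a clade.
Char. 2 (state 'present') occurs in Theta and Zeta but conflicts with the nesting implied by the other characters — most parsimoniously interpreted as homoplasy.
Only Alpha and Theta show the derived state 'absent' for Char. 3, supporting them as a clade.
Char. 4: derived state 'present' in Zeta only — an autapomorphy, so it tells us nothing about relationships among taxa.
Char. 5 (derived state 'present') is unique to Eta (autapomorphy; uninformative for grouping).
Char. 6 (derived state 'absent') is shared by Eta and Gamma — a synapomorphy uniting that clade.
Most parsimonious ingroup topology: (((Gamma,Eta),Zeta),(Alpha,Theta)).
Eta and Gamma share a more recent common ancestor with each other than either does with Zeta, so Zeta is the least closely related of the three.

Zeta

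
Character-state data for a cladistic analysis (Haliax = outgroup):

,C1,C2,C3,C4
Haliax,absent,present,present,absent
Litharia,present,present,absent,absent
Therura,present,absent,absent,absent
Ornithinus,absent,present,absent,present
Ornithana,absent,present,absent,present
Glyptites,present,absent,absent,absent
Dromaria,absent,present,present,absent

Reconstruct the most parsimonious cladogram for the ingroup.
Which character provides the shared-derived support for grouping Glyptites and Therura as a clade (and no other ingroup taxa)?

Character polarity is set by the outgroup: the derived state is whichever differs from the outgroup's state, so for C2, C3 the derived state is 'absent', and for the remaining characters it is 'present'.
C1: derived state 'present' in Glyptites, Litharia, and Therura only — synapomorphy for {Glyptites, Litharia, Therura}.
C2: derived state 'absent' in Glyptites and Therura only — synapomorphy for {Glyptites, Therura}.
C3 (derived state 'absent') is shared by Glyptites, Litharia, Ornithana, Ornithinus, and Therura — a synapomorphy uniting that clade.
C4 (derived state 'present') is shared by Ornithana and Ornithinus — a synapomorphy uniting that clade.
Most parsimonious ingroup topology: (((Litharia,(Therura,Glyptites)),(Ornithinus,Ornithana)),Dromaria).
The clade {Glyptites, Therura} is supported by C2: its derived state 'absent' occurs in exactly those taxa and in no other taxon (including the outgroup).

C2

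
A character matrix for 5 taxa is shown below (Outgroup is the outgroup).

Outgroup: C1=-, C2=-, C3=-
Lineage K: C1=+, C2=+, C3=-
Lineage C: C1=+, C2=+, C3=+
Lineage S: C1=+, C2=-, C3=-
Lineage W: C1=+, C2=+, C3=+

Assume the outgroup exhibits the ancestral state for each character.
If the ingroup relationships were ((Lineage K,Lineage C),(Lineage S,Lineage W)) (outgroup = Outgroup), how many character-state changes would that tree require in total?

Map each character onto ((Lineage K,Lineage C),(Lineage S,Lineage W)) (rooted by Outgroup) and count the minimum state changes it requires (Fitch parsimony):
C1: 1; C2: 2; C3: 2.
Total tree length = 5.

5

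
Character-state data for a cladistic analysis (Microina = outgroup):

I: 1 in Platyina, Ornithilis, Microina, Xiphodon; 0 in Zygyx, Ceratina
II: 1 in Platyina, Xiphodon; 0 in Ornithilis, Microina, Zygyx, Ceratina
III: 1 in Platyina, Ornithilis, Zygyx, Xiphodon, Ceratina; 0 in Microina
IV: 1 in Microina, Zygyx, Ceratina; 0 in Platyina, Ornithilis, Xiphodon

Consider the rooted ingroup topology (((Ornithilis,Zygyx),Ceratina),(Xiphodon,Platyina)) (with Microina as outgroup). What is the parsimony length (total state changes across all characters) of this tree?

6

Map each character onto (((Ornithilis,Zygyx),Ceratina),(Xiphodon,Platyina)) (rooted by Microina) and count the minimum state changes it requires (Fitch parsimony):
I: 2; II: 1; III: 1; IV: 2.
Total tree length = 6.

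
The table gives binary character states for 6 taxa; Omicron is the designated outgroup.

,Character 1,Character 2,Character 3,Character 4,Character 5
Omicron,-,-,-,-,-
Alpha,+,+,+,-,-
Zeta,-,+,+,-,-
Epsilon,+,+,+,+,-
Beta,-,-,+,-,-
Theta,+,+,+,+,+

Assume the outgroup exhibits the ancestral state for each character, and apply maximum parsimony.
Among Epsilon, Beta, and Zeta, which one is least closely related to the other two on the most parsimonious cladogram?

The outgroup has state '-' for every character, so '+' is the derived state throughout.
Character 1 (derived state '+') is shared by Alpha, Epsilon, and Theta — a synapomorphy uniting that clade.
Only Alpha, Epsilon, Theta, and Zeta show the derived state '+' for Character 2, supporting them as a clade.
Character 3 (derived state '+') is shared by all ingroup taxa — unites the whole ingroup.
Only Epsilon and Theta show the derived state '+' for Character 4, supporting them as a clade.
Character 5: derived state '+' in Theta only — an autapomorphy, so it tells us nothing about relationships among taxa.
Most parsimonious ingroup topology: (((Alpha,(Epsilon,Theta)),Zeta),Beta).
Epsilon and Zeta share a more recent common ancestor with each other than either does with Beta, so Beta is the least closely related of the three.

Beta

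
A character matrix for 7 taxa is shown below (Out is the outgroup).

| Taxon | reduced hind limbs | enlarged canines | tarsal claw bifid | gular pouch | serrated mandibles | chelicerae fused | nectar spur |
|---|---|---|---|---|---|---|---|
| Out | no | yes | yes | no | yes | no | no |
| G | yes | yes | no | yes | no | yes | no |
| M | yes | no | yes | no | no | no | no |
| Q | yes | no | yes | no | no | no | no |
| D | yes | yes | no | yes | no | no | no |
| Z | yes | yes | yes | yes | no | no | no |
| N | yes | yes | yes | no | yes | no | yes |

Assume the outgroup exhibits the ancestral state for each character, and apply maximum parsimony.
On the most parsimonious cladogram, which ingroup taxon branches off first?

Character polarity is set by the outgroup: the derived state is whichever differs from the outgroup's state, so for enlarged canines, tarsal claw bifid, serrated mandibles the derived state is 'no', and for the remaining characters it is 'yes'.
All ingroup taxa share the derived state 'yes' for reduced hind limbs; it defines the ingroup but does not resolve relationships within it.
enlarged canines (derived state 'no') is shared by M and Q — a synapomorphy uniting that clade.
tarsal claw bifid: derived state 'no' in D and G only — synapomorphy for {D, G}.
gular pouch: derived state 'yes' in D, G, and Z only — synapomorphy for {D, G, Z}.
serrated mandibles: derived state 'no' in D, G, M, Q, and Z only — synapomorphy for {D, G, M, Q, Z}.
chelicerae fused (derived state 'yes') is unique to G (autapomorphy; uninformative for grouping).
nectar spur: derived state 'yes' in N only — an autapomorphy, so it tells us nothing about relationships among taxa.
Most parsimonious ingroup topology: ((((G,D),Z),(M,Q)),N).
N is sister to the clade containing all other ingroup taxa, so it is the earliest-diverging (most basal) ingroup lineage.

N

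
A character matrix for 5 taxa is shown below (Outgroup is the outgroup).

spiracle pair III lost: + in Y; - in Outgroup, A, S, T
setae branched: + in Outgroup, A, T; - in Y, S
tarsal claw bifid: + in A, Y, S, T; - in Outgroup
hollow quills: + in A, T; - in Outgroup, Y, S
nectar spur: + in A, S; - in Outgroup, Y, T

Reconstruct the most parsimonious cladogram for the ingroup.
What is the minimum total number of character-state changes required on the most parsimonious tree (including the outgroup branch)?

6

Character polarity is set by the outgroup: the derived state is whichever differs from the outgroup's state, so for setae branched the derived state is '-', and for the remaining characters it is '+'.
spiracle pair III lost (derived state '+') is unique to Y (autapomorphy; uninformative for grouping).
setae branched: derived state '-' in S and Y only — synapomorphy for {S, Y}.
tarsal claw bifid (derived state '+') is shared by all ingroup taxa — unites the whole ingroup.
hollow quills (derived state '+') is shared by A and T — a synapomorphy uniting that clade.
nectar spur (state '+') occurs in A and S but conflicts with the nesting implied by the other characters — most parsimoniously interpreted as homoplasy.
Most parsimonious ingroup topology: ((A,T),(Y,S)).
Changes per character on this tree: spiracle pair III lost: 1; setae branched: 1; tarsal claw bifid: 1; hollow quills: 1; nectar spur: 2.
Total = 6.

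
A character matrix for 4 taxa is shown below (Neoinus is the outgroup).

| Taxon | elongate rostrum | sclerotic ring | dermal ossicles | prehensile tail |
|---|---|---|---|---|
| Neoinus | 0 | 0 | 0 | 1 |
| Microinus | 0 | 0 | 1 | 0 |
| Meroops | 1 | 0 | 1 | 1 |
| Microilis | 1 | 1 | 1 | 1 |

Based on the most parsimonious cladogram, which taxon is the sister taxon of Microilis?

Meroops

Character polarity is set by the outgroup: the derived state is whichever differs from the outgroup's state, so for prehensile tail the derived state is '0', and for the remaining characters it is '1'.
elongate rostrum (derived state '1') is shared by Meroops and Microilis — a synapomorphy uniting that clade.
sclerotic ring: derived state '1' in Microilis only — an autapomorphy, so it tells us nothing about relationships among taxa.
dermal ossicles (derived state '1') is shared by all ingroup taxa — unites the whole ingroup.
prehensile tail: derived state '0' in Microinus only — an autapomorphy, so it tells us nothing about relationships among taxa.
Most parsimonious ingroup topology: (Microinus,(Meroops,Microilis)).
Microilis and Meroops form a cherry on this tree, so they are sister taxa.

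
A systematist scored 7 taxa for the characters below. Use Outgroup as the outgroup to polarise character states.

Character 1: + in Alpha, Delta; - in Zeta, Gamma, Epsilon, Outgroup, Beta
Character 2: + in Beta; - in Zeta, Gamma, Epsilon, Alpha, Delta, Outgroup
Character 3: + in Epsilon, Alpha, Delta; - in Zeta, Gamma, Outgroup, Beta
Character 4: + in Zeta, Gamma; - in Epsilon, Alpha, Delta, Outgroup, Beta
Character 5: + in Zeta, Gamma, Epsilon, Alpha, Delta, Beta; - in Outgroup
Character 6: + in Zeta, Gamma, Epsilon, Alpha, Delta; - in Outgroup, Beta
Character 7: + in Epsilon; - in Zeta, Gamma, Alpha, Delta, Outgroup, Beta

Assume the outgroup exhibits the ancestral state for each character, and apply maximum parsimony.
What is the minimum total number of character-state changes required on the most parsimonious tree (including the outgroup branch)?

7

The outgroup has state '-' for every character, so '+' is the derived state throughout.
Only Alpha and Delta show the derived state '+' for Character 1, supporting them as a clade.
Character 2: derived state '+' in Beta only — an autapomorphy, so it tells us nothing about relationships among taxa.
Only Alpha, Delta, and Epsilon show the derived state '+' for Character 3, supporting them as a clade.
Character 4 (derived state '+') is shared by Gamma and Zeta — a synapomorphy uniting that clade.
Character 5 (derived state '+') is shared by all ingroup taxa — unites the whole ingroup.
Character 6: derived state '+' in Alpha, Delta, Epsilon, Gamma, and Zeta only — synapomorphy for {Alpha, Delta, Epsilon, Gamma, Zeta}.
Character 7: derived state '+' in Epsilon only — an autapomorphy, so it tells us nothing about relationships among taxa.
Most parsimonious ingroup topology: (((Zeta,Gamma),(Epsilon,(Delta,Alpha))),Beta).
Changes per character on this tree: Character 1: 1; Character 2: 1; Character 3: 1; Character 4: 1; Character 5: 1; Character 6: 1; Character 7: 1.
Total = 7.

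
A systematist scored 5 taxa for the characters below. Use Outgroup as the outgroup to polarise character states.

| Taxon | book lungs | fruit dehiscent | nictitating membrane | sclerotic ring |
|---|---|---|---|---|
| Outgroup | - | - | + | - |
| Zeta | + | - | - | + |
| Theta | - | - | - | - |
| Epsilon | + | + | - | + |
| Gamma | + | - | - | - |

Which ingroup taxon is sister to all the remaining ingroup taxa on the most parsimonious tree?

Character polarity is set by the outgroup: the derived state is whichever differs from the outgroup's state, so for nictitating membrane the derived state is '-', and for the remaining characters it is '+'.
book lungs (derived state '+') is shared by Epsilon, Gamma, and Zeta — a synapomorphy uniting that clade.
fruit dehiscent (derived state '+') is unique to Epsilon (autapomorphy; uninformative for grouping).
nictitating membrane (derived state '-') is shared by all ingroup taxa — unites the whole ingroup.
sclerotic ring (derived state '+') is shared by Epsilon and Zeta — a synapomorphy uniting that clade.
Most parsimonious ingroup topology: (((Zeta,Epsilon),Gamma),Theta).
Theta is sister to the clade containing all other ingroup taxa, so it is the earliest-diverging (most basal) ingroup lineage.

Theta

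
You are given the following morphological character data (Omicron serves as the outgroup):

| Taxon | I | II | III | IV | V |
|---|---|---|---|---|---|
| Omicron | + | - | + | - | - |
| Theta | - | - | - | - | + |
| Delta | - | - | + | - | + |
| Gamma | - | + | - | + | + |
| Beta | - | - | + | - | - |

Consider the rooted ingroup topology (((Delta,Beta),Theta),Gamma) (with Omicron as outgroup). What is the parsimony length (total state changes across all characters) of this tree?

Map each character onto (((Delta,Beta),Theta),Gamma) (rooted by Omicron) and count the minimum state changes it requires (Fitch parsimony):
I: 1; II: 1; III: 2; IV: 1; V: 2.
Total tree length = 7.

7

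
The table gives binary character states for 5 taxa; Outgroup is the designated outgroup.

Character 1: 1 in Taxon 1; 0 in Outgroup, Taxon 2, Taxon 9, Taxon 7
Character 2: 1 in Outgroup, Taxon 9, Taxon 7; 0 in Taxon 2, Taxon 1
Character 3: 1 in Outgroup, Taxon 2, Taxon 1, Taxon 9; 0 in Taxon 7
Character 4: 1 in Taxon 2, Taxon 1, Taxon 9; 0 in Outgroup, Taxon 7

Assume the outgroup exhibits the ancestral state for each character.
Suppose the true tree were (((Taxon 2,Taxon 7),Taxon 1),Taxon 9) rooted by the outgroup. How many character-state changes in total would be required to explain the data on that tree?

6

Map each character onto (((Taxon 2,Taxon 7),Taxon 1),Taxon 9) (rooted by Outgroup) and count the minimum state changes it requires (Fitch parsimony):
Character 1: 1; Character 2: 2; Character 3: 1; Character 4: 2.
Total tree length = 6.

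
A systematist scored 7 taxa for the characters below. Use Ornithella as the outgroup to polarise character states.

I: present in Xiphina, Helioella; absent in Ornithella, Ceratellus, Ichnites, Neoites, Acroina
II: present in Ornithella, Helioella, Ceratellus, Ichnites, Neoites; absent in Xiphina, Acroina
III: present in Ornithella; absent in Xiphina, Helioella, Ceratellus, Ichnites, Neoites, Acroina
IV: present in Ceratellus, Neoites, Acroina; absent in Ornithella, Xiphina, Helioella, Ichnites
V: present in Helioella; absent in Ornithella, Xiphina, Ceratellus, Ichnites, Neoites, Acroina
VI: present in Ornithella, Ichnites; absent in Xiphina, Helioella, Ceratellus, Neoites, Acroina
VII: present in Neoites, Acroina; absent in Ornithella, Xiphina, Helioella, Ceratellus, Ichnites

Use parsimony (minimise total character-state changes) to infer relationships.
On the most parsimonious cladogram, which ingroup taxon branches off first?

Ichnites

Character polarity is set by the outgroup: the derived state is whichever differs from the outgroup's state, so for II, III, VI the derived state is 'absent', and for the remaining characters it is 'present'.
I: derived state 'present' in Helioella and Xiphina only — synapomorphy for {Helioella, Xiphina}.
II groups Acroina and Xiphina, which is incompatible with the clades supported by the remaining characters; treating it as convergent (homoplasy) costs fewer steps than any alternative tree.
III (derived state 'absent') is shared by all ingroup taxa — unites the whole ingroup.
IV (derived state 'present') is shared by Acroina, Ceratellus, and Neoites — a synapomorphy uniting that clade.
V (derived state 'present') is unique to Helioella (autapomorphy; uninformative for grouping).
VI (derived state 'absent') is shared by Acroina, Ceratellus, Helioella, Neoites, and Xiphina — a synapomorphy uniting that clade.
VII: derived state 'present' in Acroina and Neoites only — synapomorphy for {Acroina, Neoites}.
Most parsimonious ingroup topology: (((Xiphina,Helioella),(Ceratellus,(Neoites,Acroina))),Ichnites).
Ichnites is sister to the clade containing all other ingroup taxa, so it is the earliest-diverging (most basal) ingroup lineage.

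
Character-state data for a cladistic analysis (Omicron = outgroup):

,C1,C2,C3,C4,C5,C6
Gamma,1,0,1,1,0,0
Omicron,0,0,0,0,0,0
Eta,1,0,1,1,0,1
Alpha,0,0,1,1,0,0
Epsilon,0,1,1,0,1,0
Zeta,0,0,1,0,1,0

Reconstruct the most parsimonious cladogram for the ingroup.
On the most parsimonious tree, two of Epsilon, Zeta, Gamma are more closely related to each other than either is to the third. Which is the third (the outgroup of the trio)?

The outgroup has state '0' for every character, so '1' is the derived state throughout.
C1 (derived state '1') is shared by Eta and Gamma — a synapomorphy uniting that clade.
C2 (derived state '1') is unique to Epsilon (autapomorphy; uninformative for grouping).
All ingroup taxa share the derived state '1' for C3; it defines the ingroup but does not resolve relationships within it.
Only Alpha, Eta, and Gamma show the derived state '1' for C4, supporting them as a clade.
C5: derived state '1' in Epsilon and Zeta only — synapomorphy for {Epsilon, Zeta}.
C6 (derived state '1') is unique to Eta (autapomorphy; uninformative for grouping).
Most parsimonious ingroup topology: ((Epsilon,Zeta),((Eta,Gamma),Alpha)).
Epsilon and Zeta share a more recent common ancestor with each other than either does with Gamma, so Gamma is the least closely related of the three.

Gamma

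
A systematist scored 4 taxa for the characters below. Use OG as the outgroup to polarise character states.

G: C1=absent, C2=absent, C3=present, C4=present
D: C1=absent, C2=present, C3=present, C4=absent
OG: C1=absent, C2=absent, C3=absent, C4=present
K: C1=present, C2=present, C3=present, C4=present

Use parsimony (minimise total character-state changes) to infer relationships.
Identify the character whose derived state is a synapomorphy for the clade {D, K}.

C2

Character polarity is set by the outgroup: the derived state is whichever differs from the outgroup's state, so for C4 the derived state is 'absent', and for the remaining characters it is 'present'.
C1 (derived state 'present') is unique to K (autapomorphy; uninformative for grouping).
C2 (derived state 'present') is shared by D and K — a synapomorphy uniting that clade.
C3 (derived state 'present') is shared by all ingroup taxa — unites the whole ingroup.
C4: derived state 'absent' in D only — an autapomorphy, so it tells us nothing about relationships among taxa.
Most parsimonious ingroup topology: ((D,K),G).
The clade {D, K} is supported by C2: its derived state 'present' occurs in exactly those taxa and in no other taxon (including the outgroup).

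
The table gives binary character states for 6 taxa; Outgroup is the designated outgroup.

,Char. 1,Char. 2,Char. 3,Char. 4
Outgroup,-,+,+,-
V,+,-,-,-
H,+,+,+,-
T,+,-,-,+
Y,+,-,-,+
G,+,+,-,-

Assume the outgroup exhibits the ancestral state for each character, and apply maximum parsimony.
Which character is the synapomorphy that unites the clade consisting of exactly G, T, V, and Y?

Char. 3

Character polarity is set by the outgroup: the derived state is whichever differs from the outgroup's state, so for Char. 2, Char. 3 the derived state is '-', and for the remaining characters it is '+'.
Char. 1 (derived state '+') is shared by all ingroup taxa — unites the whole ingroup.
Char. 2: derived state '-' in T, V, and Y only — synapomorphy for {T, V, Y}.
Only G, T, V, and Y show the derived state '-' for Char. 3, supporting them as a clade.
Char. 4: derived state '+' in T and Y only — synapomorphy for {T, Y}.
Most parsimonious ingroup topology: (((V,(T,Y)),G),H).
The clade {G, T, V, Y} is supported by Char. 3: its derived state '-' occurs in exactly those taxa and in no other taxon (including the outgroup).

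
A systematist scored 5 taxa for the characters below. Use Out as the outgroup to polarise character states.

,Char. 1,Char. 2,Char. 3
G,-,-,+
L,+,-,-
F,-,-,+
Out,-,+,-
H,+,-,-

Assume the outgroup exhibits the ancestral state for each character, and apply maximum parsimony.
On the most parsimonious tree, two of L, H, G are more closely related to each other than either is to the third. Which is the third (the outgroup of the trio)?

Character polarity is set by the outgroup: the derived state is whichever differs from the outgroup's state, so for Char. 2 the derived state is '-', and for the remaining characters it is '+'.
Char. 1: derived state '+' in H and L only — synapomorphy for {H, L}.
All ingroup taxa share the derived state '-' for Char. 2; it defines the ingroup but does not resolve relationships within it.
Char. 3 (derived state '+') is shared by F and G — a synapomorphy uniting that clade.
Most parsimonious ingroup topology: ((L,H),(F,G)).
H and L share a more recent common ancestor with each other than either does with G, so G is the least closely related of the three.

G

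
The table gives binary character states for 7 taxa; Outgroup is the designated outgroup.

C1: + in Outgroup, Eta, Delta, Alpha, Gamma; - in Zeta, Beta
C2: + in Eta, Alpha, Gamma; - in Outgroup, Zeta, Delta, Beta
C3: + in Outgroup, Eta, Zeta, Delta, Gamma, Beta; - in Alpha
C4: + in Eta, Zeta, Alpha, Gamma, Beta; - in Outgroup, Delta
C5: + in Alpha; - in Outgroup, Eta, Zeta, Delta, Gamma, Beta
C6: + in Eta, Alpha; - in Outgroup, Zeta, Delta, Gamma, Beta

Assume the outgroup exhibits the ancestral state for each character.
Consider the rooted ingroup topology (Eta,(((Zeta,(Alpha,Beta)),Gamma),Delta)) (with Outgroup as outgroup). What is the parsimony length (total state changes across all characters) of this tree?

11

Map each character onto (Eta,(((Zeta,(Alpha,Beta)),Gamma),Delta)) (rooted by Outgroup) and count the minimum state changes it requires (Fitch parsimony):
C1: 2; C2: 3; C3: 1; C4: 2; C5: 1; C6: 2.
Total tree length = 11.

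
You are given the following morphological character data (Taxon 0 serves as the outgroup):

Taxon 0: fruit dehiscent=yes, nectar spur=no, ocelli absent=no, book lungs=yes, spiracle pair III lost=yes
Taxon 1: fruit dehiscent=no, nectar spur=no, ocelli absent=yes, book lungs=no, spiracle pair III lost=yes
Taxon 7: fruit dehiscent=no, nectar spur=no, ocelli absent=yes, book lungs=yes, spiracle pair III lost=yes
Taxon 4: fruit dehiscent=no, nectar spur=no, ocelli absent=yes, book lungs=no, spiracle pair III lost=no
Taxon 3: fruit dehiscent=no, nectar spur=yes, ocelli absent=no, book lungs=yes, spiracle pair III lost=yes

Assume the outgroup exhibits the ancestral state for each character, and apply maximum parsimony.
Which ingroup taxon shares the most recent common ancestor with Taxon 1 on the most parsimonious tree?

Taxon 4

Character polarity is set by the outgroup: the derived state is whichever differs from the outgroup's state, so for fruit dehiscent, book lungs, spiracle pair III lost the derived state is 'no', and for the remaining characters it is 'yes'.
All ingroup taxa share the derived state 'no' for fruit dehiscent; it defines the ingroup but does not resolve relationships within it.
nectar spur: derived state 'yes' in Taxon 3 only — an autapomorphy, so it tells us nothing about relationships among taxa.
ocelli absent: derived state 'yes' in Taxon 1, Taxon 4, and Taxon 7 only — synapomorphy for {Taxon 1, Taxon 4, Taxon 7}.
book lungs (derived state 'no') is shared by Taxon 1 and Taxon 4 — a synapomorphy uniting that clade.
spiracle pair III lost: derived state 'no' in Taxon 4 only — an autapomorphy, so it tells us nothing about relationships among taxa.
Most parsimonious ingroup topology: (((Taxon 1,Taxon 4),Taxon 7),Taxon 3).
Taxon 1 and Taxon 4 form a cherry on this tree, so they are sister taxa.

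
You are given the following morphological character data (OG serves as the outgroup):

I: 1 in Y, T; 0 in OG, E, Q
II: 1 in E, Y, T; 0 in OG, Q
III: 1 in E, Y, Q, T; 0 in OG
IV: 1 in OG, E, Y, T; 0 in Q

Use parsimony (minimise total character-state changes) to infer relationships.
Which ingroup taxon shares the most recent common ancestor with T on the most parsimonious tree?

Y

Character polarity is set by the outgroup: the derived state is whichever differs from the outgroup's state, so for IV the derived state is '0', and for the remaining characters it is '1'.
Only T and Y show the derived state '1' for I, supporting them as a clade.
II (derived state '1') is shared by E, T, and Y — a synapomorphy uniting that clade.
All ingroup taxa share the derived state '1' for III; it defines the ingroup but does not resolve relationships within it.
IV: derived state '0' in Q only — an autapomorphy, so it tells us nothing about relationships among taxa.
Most parsimonious ingroup topology: ((E,(Y,T)),Q).
T and Y form a cherry on this tree, so they are sister taxa.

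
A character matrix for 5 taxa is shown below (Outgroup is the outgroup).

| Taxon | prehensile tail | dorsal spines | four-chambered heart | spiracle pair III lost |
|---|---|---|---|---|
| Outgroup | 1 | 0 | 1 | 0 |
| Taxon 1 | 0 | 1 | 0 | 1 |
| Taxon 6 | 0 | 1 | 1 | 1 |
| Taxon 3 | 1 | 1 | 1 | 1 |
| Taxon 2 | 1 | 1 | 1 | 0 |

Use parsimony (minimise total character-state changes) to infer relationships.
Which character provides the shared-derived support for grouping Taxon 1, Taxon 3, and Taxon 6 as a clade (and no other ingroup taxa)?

spiracle pair III lost

Character polarity is set by the outgroup: the derived state is whichever differs from the outgroup's state, so for prehensile tail, four-chambered heart the derived state is '0', and for the remaining characters it is '1'.
Only Taxon 1 and Taxon 6 show the derived state '0' for prehensile tail, supporting them as a clade.
dorsal spines (derived state '1') is shared by all ingroup taxa — unites the whole ingroup.
four-chambered heart (derived state '0') is unique to Taxon 1 (autapomorphy; uninformative for grouping).
Only Taxon 1, Taxon 3, and Taxon 6 show the derived state '1' for spiracle pair III lost, supporting them as a clade.
Most parsimonious ingroup topology: (((Taxon 1,Taxon 6),Taxon 3),Taxon 2).
The clade {Taxon 1, Taxon 3, Taxon 6} is supported by spiracle pair III lost: its derived state '1' occurs in exactly those taxa and in no other taxon (including the outgroup).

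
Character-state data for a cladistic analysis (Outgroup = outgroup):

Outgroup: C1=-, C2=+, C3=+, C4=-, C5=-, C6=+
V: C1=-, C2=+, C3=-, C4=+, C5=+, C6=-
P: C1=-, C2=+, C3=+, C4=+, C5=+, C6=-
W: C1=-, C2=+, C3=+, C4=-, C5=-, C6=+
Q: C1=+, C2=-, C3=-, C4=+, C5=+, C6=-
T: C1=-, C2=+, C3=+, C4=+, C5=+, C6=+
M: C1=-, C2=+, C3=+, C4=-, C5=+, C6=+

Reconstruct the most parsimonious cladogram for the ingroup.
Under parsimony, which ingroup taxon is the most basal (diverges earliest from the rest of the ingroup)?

W

Character polarity is set by the outgroup: the derived state is whichever differs from the outgroup's state, so for C2, C3, C6 the derived state is '-', and for the remaining characters it is '+'.
C1 (derived state '+') is unique to Q (autapomorphy; uninformative for grouping).
C2 (derived state '-') is unique to Q (autapomorphy; uninformative for grouping).
C3: derived state '-' in Q and V only — synapomorphy for {Q, V}.
C4 (derived state '+') is shared by P, Q, T, and V — a synapomorphy uniting that clade.
C5: derived state '+' in M, P, Q, T, and V only — synapomorphy for {M, P, Q, T, V}.
C6 (derived state '-') is shared by P, Q, and V — a synapomorphy uniting that clade.
Most parsimonious ingroup topology: (((((V,Q),P),T),M),W).
W is sister to the clade containing all other ingroup taxa, so it is the earliest-diverging (most basal) ingroup lineage.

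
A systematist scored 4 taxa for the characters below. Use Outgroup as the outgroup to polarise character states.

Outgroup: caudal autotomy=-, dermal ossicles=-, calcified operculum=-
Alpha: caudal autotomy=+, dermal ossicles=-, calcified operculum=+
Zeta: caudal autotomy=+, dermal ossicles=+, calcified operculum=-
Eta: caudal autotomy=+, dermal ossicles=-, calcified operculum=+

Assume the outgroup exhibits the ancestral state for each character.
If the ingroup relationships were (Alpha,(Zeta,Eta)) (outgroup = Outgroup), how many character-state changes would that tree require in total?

4

Map each character onto (Alpha,(Zeta,Eta)) (rooted by Outgroup) and count the minimum state changes it requires (Fitch parsimony):
caudal autotomy: 1; dermal ossicles: 1; calcified operculum: 2.
Total tree length = 4.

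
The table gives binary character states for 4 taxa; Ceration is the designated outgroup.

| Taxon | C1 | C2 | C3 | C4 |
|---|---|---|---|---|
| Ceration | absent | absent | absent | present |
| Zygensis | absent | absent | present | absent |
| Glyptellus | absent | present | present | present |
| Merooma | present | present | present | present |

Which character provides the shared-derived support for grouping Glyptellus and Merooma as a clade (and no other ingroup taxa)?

Character polarity is set by the outgroup: the derived state is whichever differs from the outgroup's state, so for C4 the derived state is 'absent', and for the remaining characters it is 'present'.
C1: derived state 'present' in Merooma only — an autapomorphy, so it tells us nothing about relationships among taxa.
Only Glyptellus and Merooma show the derived state 'present' for C2, supporting them as a clade.
All ingroup taxa share the derived state 'present' for C3; it defines the ingroup but does not resolve relationships within it.
C4 (derived state 'absent') is unique to Zygensis (autapomorphy; uninformative for grouping).
Most parsimonious ingroup topology: (Zygensis,(Glyptellus,Merooma)).
The clade {Glyptellus, Merooma} is supported by C2: its derived state 'present' occurs in exactly those taxa and in no other taxon (including the outgroup).

C2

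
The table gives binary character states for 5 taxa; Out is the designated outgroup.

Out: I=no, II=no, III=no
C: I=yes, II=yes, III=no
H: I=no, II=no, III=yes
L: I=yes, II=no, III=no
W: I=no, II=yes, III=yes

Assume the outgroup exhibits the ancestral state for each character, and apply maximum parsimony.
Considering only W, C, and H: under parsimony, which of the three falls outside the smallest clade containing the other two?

C

The outgroup has state 'no' for every character, so 'yes' is the derived state throughout.
I: derived state 'yes' in C and L only — synapomorphy for {C, L}.
II groups C and W, which is incompatible with the clades supported by the remaining characters; treating it as convergent (homoplasy) costs fewer steps than any alternative tree.
III (derived state 'yes') is shared by H and W — a synapomorphy uniting that clade.
Most parsimonious ingroup topology: ((C,L),(H,W)).
W and H share a more recent common ancestor with each other than either does with C, so C is the least closely related of the three.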